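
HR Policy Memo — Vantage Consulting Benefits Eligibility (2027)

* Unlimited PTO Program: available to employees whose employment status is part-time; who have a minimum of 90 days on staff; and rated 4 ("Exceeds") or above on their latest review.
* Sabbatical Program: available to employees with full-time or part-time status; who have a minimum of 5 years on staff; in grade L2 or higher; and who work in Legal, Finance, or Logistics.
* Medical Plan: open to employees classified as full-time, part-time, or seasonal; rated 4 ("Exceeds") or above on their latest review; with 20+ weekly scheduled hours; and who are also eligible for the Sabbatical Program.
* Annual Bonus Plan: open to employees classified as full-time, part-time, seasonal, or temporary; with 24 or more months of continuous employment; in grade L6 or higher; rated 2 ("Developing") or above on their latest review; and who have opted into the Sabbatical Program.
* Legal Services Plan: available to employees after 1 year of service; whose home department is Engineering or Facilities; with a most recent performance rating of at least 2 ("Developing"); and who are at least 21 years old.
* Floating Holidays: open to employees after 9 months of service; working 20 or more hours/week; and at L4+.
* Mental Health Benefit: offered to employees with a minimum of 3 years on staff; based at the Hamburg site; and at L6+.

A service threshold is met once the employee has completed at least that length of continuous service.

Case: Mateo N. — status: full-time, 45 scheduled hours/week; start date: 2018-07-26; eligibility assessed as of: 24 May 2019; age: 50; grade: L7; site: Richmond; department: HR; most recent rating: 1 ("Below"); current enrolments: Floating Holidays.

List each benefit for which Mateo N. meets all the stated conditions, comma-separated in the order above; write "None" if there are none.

Service from 2018-07-26 to 24 May 2019: 302 days.
Unlimited PTO Program — status full-time ✗ (requires part-time) → not eligible.
Sabbatical Program — status full-time ✓; service 302 days < 5 years (≈1825 days) ✗ → not eligible.
Medical Plan — status full-time ✓; rating 1 < 4 ✗ → not eligible.
Annual Bonus Plan — status full-time ✓; service 302 days < 24 months (≈720 days) ✗ → not eligible.
Legal Services Plan — service 302 days < 1 year (≈365 days) ✗ → not eligible.
Floating Holidays — service 302 days ≥ 9 months (≈270 days) ✓; 45 hrs/wk ≥ 20 ✓; grade L7 ≥ L4 ✓ → eligible.
Mental Health Benefit — service 302 days < 3 years (≈1095 days) ✗ → not eligible.

Floating Holidays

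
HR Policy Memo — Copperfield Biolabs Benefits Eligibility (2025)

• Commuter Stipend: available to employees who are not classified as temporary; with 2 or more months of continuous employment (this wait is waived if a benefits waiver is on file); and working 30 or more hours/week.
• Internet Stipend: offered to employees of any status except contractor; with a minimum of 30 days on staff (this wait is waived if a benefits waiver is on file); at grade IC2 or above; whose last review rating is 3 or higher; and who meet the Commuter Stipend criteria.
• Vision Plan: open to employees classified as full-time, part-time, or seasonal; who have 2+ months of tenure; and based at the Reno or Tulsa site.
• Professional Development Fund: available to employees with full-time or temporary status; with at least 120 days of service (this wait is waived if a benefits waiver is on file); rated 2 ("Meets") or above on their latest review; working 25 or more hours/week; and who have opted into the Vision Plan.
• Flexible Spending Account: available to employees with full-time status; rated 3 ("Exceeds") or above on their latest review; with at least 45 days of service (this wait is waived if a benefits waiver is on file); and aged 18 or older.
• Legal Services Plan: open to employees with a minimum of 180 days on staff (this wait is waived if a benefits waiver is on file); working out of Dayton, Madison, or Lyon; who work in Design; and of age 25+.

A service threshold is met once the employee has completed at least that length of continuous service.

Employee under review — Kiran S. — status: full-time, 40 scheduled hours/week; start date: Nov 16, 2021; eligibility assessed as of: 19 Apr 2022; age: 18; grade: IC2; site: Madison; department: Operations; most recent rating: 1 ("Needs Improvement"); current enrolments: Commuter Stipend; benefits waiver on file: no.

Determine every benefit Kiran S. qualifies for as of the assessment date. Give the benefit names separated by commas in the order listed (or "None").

Commuter Stipend

Service from Nov 16, 2021 to 19 Apr 2022: 154 days.
Commuter Stipend — status full-time ✓ (not excluded); no waiver, service 154 days ≥ 2 months (≈60 days) ✓; 40 hrs/wk ≥ 30 ✓ → eligible.
Internet Stipend — status full-time ✓ (not excluded); no waiver, service 154 days ≥ 30 days ✓; grade IC2 ≥ IC2 ✓; rating 1 < 3 ✗ → not eligible.
Vision Plan — status full-time ✓; service 154 days ≥ 2 months (≈60 days) ✓; site Madison ✗ (not Reno or Tulsa) → not eligible.
Professional Development Fund — status full-time ✓; no waiver, service 154 days ≥ 120 days ✓; rating 1 < 2 ✗ → not eligible.
Flexible Spending Account — status full-time ✓; rating 1 < 3 ✗ → not eligible.
Legal Services Plan — no waiver, service 154 days < 180 days ✗ → not eligible.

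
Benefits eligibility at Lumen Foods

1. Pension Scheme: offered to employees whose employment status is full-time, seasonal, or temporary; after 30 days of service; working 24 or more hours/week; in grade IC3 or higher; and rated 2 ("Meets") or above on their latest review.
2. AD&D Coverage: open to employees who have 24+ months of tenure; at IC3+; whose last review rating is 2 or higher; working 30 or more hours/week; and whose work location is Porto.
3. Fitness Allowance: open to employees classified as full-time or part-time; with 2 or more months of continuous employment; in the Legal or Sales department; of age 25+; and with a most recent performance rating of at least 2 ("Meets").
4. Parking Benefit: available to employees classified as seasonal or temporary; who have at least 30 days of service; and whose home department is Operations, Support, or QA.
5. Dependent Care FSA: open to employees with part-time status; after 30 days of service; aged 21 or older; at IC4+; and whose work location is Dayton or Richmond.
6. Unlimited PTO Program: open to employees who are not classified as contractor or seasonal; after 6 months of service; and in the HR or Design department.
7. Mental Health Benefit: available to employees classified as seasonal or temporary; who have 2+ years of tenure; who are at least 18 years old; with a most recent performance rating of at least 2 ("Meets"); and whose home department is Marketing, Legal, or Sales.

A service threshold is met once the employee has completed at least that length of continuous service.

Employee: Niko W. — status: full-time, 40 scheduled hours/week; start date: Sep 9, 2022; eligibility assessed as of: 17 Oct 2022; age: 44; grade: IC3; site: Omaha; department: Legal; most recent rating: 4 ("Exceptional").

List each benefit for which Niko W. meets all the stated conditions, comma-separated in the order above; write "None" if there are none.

Service from Sep 9, 2022 to 17 Oct 2022: 38 days.
Pension Scheme — status full-time ✓; service 38 days ≥ 30 days ✓; 40 hrs/wk ≥ 24 ✓; grade IC3 ≥ IC3 ✓; rating 4 ≥ 2 ✓ → eligible.
AD&D Coverage — service 38 days < 24 months (≈720 days) ✗ → not eligible.
Fitness Allowance — status full-time ✓; service 38 days < 2 months (≈60 days) ✗ → not eligible.
Parking Benefit — status full-time ✗ (requires seasonal or temporary) → not eligible.
Dependent Care FSA — status full-time ✗ (requires part-time) → not eligible.
Unlimited PTO Program — status full-time ✓ (not excluded); service 38 days < 6 months (≈180 days) ✗ → not eligible.
Mental Health Benefit — status full-time ✗ (requires seasonal or temporary) → not eligible.

Pension Scheme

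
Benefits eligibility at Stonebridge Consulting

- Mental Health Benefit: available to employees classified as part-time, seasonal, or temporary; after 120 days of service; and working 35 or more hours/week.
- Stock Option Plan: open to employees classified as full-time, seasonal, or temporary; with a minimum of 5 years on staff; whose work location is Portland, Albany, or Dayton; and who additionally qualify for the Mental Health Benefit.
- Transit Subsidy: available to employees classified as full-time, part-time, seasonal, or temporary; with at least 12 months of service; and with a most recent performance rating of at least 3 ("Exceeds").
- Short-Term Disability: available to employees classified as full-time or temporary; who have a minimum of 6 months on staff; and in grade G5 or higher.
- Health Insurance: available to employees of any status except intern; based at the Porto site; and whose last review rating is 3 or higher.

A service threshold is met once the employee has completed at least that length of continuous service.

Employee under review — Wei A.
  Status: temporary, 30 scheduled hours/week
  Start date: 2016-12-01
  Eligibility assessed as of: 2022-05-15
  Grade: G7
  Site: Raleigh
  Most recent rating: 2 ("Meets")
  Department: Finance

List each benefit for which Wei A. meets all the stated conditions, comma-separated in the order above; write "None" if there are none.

Short-Term Disability

Service from 2016-12-01 to 2022-05-15: 1991 days.
Mental Health Benefit — status temporary ✓; service 1991 days ≥ 120 days ✓; 30 hrs/wk < 35 ✗ → not eligible.
Stock Option Plan — status temporary ✓; service 1991 days ≥ 5 years (≈1825 days) ✓; site Raleigh ✗ (not Portland, Albany, or Dayton) → not eligible.
Transit Subsidy — status temporary ✓; service 1991 days ≥ 12 months (≈360 days) ✓; rating 2 < 3 ✗ → not eligible.
Short-Term Disability — status temporary ✓; service 1991 days ≥ 6 months (≈180 days) ✓; grade G7 ≥ G5 ✓ → eligible.
Health Insurance — status temporary ✓ (not excluded); site Raleigh ✗ (not Porto) → not eligible.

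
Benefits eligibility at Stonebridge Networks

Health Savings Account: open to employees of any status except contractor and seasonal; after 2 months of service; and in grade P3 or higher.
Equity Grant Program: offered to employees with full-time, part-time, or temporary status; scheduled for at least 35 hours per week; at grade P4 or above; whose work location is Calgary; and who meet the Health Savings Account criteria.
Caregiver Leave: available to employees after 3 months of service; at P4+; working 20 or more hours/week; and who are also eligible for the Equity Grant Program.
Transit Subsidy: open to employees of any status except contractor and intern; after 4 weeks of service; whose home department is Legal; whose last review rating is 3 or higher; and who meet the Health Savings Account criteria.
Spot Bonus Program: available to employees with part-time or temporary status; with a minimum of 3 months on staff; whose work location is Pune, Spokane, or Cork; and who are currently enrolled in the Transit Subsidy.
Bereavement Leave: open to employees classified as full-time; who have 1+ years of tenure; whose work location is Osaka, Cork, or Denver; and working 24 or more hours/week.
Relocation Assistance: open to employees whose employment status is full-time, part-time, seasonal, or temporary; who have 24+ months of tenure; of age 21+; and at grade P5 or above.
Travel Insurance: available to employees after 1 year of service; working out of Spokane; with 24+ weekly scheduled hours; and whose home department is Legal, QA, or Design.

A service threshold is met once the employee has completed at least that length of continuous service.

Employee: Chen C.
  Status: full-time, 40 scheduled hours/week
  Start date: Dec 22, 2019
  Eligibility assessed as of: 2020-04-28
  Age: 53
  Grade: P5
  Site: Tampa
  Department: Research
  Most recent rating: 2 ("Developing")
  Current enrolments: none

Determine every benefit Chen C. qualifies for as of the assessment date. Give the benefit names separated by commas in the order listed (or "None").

Health Savings Account

Service from Dec 22, 2019 to 2020-04-28: 128 days.
Health Savings Account — status full-time ✓ (not excluded); service 128 days ≥ 2 months (≈60 days) ✓; grade P5 ≥ P3 ✓ → eligible.
Equity Grant Program — status full-time ✓; 40 hrs/wk ≥ 35 ✓; grade P5 ≥ P4 ✓; site Tampa ✗ (not Calgary) → not eligible.
Caregiver Leave — service 128 days ≥ 3 months (≈90 days) ✓; grade P5 ≥ P4 ✓; 40 hrs/wk ≥ 20 ✓; not eligible for Equity Grant Program ✗ → not eligible.
Transit Subsidy — status full-time ✓ (not excluded); service 128 days ≥ 4 weeks (≈28 days) ✓; dept Research ✗ → not eligible.
Spot Bonus Program — status full-time ✗ (requires part-time or temporary) → not eligible.
Bereavement Leave — status full-time ✓; service 128 days < 1 year (≈365 days) ✗ → not eligible.
Relocation Assistance — status full-time ✓; service 128 days < 24 months (≈720 days) ✗ → not eligible.
Travel Insurance — service 128 days < 1 year (≈365 days) ✗ → not eligible.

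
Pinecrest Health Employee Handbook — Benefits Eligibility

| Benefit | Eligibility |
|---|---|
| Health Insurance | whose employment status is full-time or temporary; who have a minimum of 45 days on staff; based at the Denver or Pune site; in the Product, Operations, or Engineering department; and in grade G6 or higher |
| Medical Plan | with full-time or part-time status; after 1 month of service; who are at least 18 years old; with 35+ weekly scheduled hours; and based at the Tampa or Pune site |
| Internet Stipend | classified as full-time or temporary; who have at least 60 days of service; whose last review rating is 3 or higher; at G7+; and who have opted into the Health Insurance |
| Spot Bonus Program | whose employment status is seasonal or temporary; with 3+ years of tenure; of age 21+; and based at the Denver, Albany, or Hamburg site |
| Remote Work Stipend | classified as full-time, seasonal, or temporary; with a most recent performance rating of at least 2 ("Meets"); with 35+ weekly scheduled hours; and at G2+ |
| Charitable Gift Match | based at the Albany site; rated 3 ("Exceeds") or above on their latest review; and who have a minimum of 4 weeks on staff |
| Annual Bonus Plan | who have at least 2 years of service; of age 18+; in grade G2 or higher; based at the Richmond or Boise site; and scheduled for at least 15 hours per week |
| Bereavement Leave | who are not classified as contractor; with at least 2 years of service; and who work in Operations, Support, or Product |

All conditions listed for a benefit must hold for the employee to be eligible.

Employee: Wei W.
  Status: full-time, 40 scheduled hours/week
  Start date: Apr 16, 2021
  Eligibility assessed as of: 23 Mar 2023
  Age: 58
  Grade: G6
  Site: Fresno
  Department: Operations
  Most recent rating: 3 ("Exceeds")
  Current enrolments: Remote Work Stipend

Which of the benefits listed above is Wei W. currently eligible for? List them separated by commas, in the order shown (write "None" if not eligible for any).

Remote Work Stipend

Service from Apr 16, 2021 to 23 Mar 2023: 706 days.
Health Insurance — status full-time ✓; service 706 days ≥ 45 days ✓; site Fresno ✗ (not Denver or Pune) → not eligible.
Medical Plan — status full-time ✓; service 706 days ≥ 1 month (≈30 days) ✓; age 58 ≥ 18 ✓; 40 hrs/wk ≥ 35 ✓; site Fresno ✗ (not Tampa or Pune) → not eligible.
Internet Stipend — status full-time ✓; service 706 days ≥ 60 days ✓; rating 3 ≥ 3 ✓; grade G6 < G7 ✗ → not eligible.
Spot Bonus Program — status full-time ✗ (requires seasonal or temporary) → not eligible.
Remote Work Stipend — status full-time ✓; rating 3 ≥ 2 ✓; 40 hrs/wk ≥ 35 ✓; grade G6 ≥ G2 ✓ → eligible.
Charitable Gift Match — site Fresno ✗ (not Albany) → not eligible.
Annual Bonus Plan — service 706 days < 2 years (≈730 days) ✗ → not eligible.
Bereavement Leave — status full-time ✓ (not excluded); service 706 days < 2 years (≈730 days) ✗ → not eligible.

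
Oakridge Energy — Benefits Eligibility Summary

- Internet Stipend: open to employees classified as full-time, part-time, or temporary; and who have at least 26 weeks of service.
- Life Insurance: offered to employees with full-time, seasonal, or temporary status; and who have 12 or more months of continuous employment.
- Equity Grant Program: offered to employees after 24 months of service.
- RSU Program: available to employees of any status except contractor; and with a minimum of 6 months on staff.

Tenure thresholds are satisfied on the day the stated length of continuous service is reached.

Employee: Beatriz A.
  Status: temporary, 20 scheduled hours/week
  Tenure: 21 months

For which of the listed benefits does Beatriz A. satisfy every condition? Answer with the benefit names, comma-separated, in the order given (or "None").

Internet Stipend — status temporary ✓; service 21 months ≥ 26 weeks (≈182 days) ✓ → eligible.
Life Insurance — status temporary ✓; service 21 months ≥ 12 months ✓ → eligible.
Equity Grant Program — service 21 months < 24 months ✗ → not eligible.
RSU Program — status temporary ✓ (not excluded); service 21 months ≥ 6 months ✓ → eligible.

Internet Stipend, Life Insurance, RSU Program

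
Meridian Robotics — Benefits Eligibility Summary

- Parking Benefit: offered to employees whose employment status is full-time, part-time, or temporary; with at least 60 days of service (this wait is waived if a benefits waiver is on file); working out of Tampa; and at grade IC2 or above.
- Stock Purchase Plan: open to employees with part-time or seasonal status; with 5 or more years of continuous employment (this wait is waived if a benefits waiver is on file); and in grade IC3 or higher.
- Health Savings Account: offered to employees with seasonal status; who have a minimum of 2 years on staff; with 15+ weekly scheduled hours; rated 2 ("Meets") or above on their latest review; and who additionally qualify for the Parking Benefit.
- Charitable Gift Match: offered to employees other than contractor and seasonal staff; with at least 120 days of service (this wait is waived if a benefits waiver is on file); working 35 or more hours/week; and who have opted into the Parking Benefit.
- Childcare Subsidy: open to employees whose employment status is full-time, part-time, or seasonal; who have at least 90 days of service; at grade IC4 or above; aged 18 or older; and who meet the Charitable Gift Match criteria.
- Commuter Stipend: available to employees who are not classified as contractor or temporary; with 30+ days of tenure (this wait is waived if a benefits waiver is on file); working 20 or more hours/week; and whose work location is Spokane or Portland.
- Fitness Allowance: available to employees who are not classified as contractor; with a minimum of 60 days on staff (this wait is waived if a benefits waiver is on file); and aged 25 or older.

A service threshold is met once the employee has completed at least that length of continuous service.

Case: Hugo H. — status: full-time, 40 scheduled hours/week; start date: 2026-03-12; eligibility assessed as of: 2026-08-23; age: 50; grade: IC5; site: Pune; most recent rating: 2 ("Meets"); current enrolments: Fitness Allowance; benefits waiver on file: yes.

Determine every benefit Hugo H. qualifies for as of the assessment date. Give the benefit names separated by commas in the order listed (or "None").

Service from 2026-03-12 to 2026-08-23: 164 days.
Parking Benefit — status full-time ✓; benefits waiver on file ✓; site Pune ✗ (not Tampa) → not eligible.
Stock Purchase Plan — status full-time ✗ (requires part-time or seasonal) → not eligible.
Health Savings Account — status full-time ✗ (requires seasonal) → not eligible.
Charitable Gift Match — status full-time ✓ (not excluded); benefits waiver on file ✓; 40 hrs/wk ≥ 35 ✓; not enrolled in Parking Benefit ✗ → not eligible.
Childcare Subsidy — status full-time ✓; service 164 days ≥ 90 days ✓; grade IC5 ≥ IC4 ✓; age 50 ≥ 18 ✓; not eligible for Charitable Gift Match ✗ → not eligible.
Commuter Stipend — status full-time ✓ (not excluded); benefits waiver on file ✓; 40 hrs/wk ≥ 20 ✓; site Pune ✗ (not Spokane or Portland) → not eligible.
Fitness Allowance — status full-time ✓ (not excluded); benefits waiver on file ✓; age 50 ≥ 25 ✓ → eligible.

Fitness Allowance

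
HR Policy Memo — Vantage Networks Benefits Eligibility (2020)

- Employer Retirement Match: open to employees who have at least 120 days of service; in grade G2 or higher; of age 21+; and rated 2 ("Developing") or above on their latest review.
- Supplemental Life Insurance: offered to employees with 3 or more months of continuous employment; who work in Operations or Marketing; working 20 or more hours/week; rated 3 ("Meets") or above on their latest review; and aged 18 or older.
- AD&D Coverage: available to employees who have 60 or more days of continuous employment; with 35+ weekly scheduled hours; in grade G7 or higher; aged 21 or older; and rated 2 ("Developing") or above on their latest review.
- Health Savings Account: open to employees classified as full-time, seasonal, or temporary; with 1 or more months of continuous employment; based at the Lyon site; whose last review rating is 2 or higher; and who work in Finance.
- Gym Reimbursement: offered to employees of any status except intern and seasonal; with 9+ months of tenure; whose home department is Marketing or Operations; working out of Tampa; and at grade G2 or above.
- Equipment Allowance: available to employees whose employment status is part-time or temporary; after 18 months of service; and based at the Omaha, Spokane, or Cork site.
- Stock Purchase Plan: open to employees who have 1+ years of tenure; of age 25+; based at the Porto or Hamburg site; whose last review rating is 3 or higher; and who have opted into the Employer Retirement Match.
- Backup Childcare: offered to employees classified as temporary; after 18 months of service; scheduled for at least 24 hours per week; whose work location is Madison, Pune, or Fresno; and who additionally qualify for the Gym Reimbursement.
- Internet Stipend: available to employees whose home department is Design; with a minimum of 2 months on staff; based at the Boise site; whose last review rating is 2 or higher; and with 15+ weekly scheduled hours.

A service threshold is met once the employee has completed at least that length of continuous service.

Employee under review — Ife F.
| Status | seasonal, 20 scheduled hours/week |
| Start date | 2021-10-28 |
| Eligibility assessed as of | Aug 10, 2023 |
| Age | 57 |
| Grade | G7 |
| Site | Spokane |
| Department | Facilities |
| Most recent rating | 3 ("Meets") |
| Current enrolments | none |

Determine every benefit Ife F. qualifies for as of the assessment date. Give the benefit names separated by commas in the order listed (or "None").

Employer Retirement Match

Service from 2021-10-28 to Aug 10, 2023: 651 days.
Employer Retirement Match — service 651 days ≥ 120 days ✓; grade G7 ≥ G2 ✓; age 57 ≥ 21 ✓; rating 3 ≥ 2 ✓ → eligible.
Supplemental Life Insurance — service 651 days ≥ 3 months (≈90 days) ✓; dept Facilities ✗ → not eligible.
AD&D Coverage — service 651 days ≥ 60 days ✓; 20 hrs/wk < 35 ✗ → not eligible.
Health Savings Account — status seasonal ✓; service 651 days ≥ 1 month (≈30 days) ✓; site Spokane ✗ (not Lyon) → not eligible.
Gym Reimbursement — status seasonal ✗ (excluded) → not eligible.
Equipment Allowance — status seasonal ✗ (requires part-time or temporary) → not eligible.
Stock Purchase Plan — service 651 days ≥ 1 year (≈365 days) ✓; age 57 ≥ 25 ✓; site Spokane ✗ (not Porto or Hamburg) → not eligible.
Backup Childcare — status seasonal ✗ (requires temporary) → not eligible.
Internet Stipend — dept Facilities ✗ → not eligible.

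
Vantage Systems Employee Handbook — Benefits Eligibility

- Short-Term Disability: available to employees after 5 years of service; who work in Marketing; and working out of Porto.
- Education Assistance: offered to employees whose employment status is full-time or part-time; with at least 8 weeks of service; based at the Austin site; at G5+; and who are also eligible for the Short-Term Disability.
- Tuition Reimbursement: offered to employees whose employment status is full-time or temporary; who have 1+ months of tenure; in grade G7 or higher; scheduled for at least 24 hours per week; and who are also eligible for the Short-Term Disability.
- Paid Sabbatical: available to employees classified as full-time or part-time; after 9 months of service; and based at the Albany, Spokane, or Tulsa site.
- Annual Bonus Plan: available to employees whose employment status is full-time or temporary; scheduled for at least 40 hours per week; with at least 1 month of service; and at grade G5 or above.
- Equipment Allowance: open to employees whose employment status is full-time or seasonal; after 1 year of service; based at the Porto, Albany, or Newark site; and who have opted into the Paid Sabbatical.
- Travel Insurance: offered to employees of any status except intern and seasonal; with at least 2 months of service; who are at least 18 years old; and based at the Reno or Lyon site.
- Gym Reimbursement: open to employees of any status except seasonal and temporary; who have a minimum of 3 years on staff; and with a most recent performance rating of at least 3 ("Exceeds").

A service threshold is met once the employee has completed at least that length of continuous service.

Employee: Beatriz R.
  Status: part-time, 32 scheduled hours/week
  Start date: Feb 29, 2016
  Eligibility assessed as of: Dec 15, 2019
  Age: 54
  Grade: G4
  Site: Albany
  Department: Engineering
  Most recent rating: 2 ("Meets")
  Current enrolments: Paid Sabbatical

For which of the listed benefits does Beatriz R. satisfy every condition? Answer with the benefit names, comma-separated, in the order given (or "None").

Paid Sabbatical

Service from Feb 29, 2016 to Dec 15, 2019: 1385 days.
Short-Term Disability — service 1385 days < 5 years (≈1825 days) ✗ → not eligible.
Education Assistance — status part-time ✓; service 1385 days ≥ 8 weeks (≈56 days) ✓; site Albany ✗ (not Austin) → not eligible.
Tuition Reimbursement — status part-time ✗ (requires full-time or temporary) → not eligible.
Paid Sabbatical — status part-time ✓; service 1385 days ≥ 9 months (≈270 days) ✓; site Albany ✓ → eligible.
Annual Bonus Plan — status part-time ✗ (requires full-time or temporary) → not eligible.
Equipment Allowance — status part-time ✗ (requires full-time or seasonal) → not eligible.
Travel Insurance — status part-time ✓ (not excluded); service 1385 days ≥ 2 months (≈60 days) ✓; age 54 ≥ 18 ✓; site Albany ✗ (not Reno or Lyon) → not eligible.
Gym Reimbursement — status part-time ✓ (not excluded); service 1385 days ≥ 3 years (≈1095 days) ✓; rating 2 < 3 ✗ → not eligible.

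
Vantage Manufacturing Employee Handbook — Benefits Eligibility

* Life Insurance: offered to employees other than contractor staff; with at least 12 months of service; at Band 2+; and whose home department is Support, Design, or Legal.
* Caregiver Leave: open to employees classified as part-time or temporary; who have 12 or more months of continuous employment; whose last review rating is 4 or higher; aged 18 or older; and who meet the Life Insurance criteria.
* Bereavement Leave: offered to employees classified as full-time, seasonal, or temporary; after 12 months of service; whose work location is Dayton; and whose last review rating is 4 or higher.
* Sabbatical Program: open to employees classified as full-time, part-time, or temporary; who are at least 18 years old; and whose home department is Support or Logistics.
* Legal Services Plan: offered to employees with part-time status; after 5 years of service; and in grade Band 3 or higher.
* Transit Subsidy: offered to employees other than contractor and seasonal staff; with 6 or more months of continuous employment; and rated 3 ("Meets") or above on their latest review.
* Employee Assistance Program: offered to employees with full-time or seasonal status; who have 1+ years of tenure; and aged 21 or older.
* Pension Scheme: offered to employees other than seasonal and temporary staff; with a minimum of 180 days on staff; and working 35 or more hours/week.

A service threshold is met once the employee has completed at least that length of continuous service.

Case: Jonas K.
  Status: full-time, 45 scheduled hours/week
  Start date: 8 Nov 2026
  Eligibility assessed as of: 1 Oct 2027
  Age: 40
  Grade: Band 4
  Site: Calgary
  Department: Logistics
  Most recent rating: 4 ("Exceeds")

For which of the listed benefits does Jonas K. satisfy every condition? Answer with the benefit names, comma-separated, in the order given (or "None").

Service from 8 Nov 2026 to 1 Oct 2027: 327 days.
Life Insurance — status full-time ✓ (not excluded); service 327 days < 12 months (≈360 days) ✗ → not eligible.
Caregiver Leave — status full-time ✗ (requires part-time or temporary) → not eligible.
Bereavement Leave — status full-time ✓; service 327 days < 12 months (≈360 days) ✗ → not eligible.
Sabbatical Program — status full-time ✓; age 40 ≥ 18 ✓; dept Logistics ✓ → eligible.
Legal Services Plan — status full-time ✗ (requires part-time) → not eligible.
Transit Subsidy — status full-time ✓ (not excluded); service 327 days ≥ 6 months (≈180 days) ✓; rating 4 ≥ 3 ✓ → eligible.
Employee Assistance Program — status full-time ✓; service 327 days < 1 year (≈365 days) ✗ → not eligible.
Pension Scheme — status full-time ✓ (not excluded); service 327 days ≥ 180 days ✓; 45 hrs/wk ≥ 35 ✓ → eligible.

Sabbatical Program, Transit Subsidy, Pension Scheme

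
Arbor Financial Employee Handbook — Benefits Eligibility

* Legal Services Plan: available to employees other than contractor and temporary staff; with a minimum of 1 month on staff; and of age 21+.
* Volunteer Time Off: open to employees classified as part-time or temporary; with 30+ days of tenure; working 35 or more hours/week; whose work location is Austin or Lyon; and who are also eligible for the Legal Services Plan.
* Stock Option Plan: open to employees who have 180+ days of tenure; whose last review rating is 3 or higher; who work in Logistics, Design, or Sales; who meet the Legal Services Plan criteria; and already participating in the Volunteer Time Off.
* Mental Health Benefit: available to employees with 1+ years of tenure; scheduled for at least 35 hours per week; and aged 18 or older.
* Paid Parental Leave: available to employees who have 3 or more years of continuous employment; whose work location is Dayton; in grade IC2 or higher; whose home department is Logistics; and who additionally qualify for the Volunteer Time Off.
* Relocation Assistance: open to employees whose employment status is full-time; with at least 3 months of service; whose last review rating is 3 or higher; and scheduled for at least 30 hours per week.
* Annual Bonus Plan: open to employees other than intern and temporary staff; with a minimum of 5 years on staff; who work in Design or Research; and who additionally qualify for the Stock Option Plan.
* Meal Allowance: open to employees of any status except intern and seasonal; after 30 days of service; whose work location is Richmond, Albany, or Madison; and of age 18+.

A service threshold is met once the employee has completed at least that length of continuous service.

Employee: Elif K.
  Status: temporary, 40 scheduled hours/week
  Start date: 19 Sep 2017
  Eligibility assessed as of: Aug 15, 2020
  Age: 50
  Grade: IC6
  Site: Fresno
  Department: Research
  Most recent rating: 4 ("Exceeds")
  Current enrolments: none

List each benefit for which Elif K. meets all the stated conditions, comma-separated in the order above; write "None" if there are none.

Mental Health Benefit

Service from 19 Sep 2017 to Aug 15, 2020: 1061 days.
Legal Services Plan — status temporary ✗ (excluded) → not eligible.
Volunteer Time Off — status temporary ✓; service 1061 days ≥ 30 days ✓; 40 hrs/wk ≥ 35 ✓; site Fresno ✗ (not Austin or Lyon) → not eligible.
Stock Option Plan — service 1061 days ≥ 180 days ✓; rating 4 ≥ 3 ✓; dept Research ✗ → not eligible.
Mental Health Benefit — service 1061 days ≥ 1 year (≈365 days) ✓; 40 hrs/wk ≥ 35 ✓; age 50 ≥ 18 ✓ → eligible.
Paid Parental Leave — service 1061 days < 3 years (≈1095 days) ✗ → not eligible.
Relocation Assistance — status temporary ✗ (requires full-time) → not eligible.
Annual Bonus Plan — status temporary ✗ (excluded) → not eligible.
Meal Allowance — status temporary ✓ (not excluded); service 1061 days ≥ 30 days ✓; site Fresno ✗ (not Richmond, Albany, or Madison) → not eligible.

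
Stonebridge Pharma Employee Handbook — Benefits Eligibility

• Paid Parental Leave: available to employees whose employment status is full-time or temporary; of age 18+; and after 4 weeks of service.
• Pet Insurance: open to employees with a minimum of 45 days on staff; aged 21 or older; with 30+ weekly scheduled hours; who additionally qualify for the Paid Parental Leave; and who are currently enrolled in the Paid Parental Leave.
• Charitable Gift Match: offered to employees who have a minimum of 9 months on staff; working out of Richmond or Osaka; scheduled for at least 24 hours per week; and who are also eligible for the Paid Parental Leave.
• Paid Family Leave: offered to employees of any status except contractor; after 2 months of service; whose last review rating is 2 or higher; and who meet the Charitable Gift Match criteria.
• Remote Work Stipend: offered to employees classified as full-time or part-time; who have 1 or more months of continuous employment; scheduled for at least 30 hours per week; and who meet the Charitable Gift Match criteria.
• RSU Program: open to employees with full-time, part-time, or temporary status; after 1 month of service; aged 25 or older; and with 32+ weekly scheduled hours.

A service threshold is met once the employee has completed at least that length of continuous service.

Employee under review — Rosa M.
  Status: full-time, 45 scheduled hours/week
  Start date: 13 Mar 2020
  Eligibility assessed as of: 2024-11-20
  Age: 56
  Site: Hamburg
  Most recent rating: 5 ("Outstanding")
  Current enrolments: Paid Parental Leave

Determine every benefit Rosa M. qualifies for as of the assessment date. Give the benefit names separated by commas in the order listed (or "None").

Paid Parental Leave, Pet Insurance, RSU Program

Service from 13 Mar 2020 to 2024-11-20: 1713 days.
Paid Parental Leave — status full-time ✓; age 56 ≥ 18 ✓; service 1713 days ≥ 4 weeks (≈28 days) ✓ → eligible.
Pet Insurance — service 1713 days ≥ 45 days ✓; age 56 ≥ 21 ✓; 45 hrs/wk ≥ 30 ✓; eligible for Paid Parental Leave ✓; enrolled in Paid Parental Leave ✓ → eligible.
Charitable Gift Match — service 1713 days ≥ 9 months (≈270 days) ✓; site Hamburg ✗ (not Richmond or Osaka) → not eligible.
Paid Family Leave — status full-time ✓ (not excluded); service 1713 days ≥ 2 months (≈60 days) ✓; rating 5 ≥ 2 ✓; not eligible for Charitable Gift Match ✗ → not eligible.
Remote Work Stipend — status full-time ✓; service 1713 days ≥ 1 month (≈30 days) ✓; 45 hrs/wk ≥ 30 ✓; not eligible for Charitable Gift Match ✗ → not eligible.
RSU Program — status full-time ✓; service 1713 days ≥ 1 month (≈30 days) ✓; age 56 ≥ 25 ✓; 45 hrs/wk ≥ 32 ✓ → eligible.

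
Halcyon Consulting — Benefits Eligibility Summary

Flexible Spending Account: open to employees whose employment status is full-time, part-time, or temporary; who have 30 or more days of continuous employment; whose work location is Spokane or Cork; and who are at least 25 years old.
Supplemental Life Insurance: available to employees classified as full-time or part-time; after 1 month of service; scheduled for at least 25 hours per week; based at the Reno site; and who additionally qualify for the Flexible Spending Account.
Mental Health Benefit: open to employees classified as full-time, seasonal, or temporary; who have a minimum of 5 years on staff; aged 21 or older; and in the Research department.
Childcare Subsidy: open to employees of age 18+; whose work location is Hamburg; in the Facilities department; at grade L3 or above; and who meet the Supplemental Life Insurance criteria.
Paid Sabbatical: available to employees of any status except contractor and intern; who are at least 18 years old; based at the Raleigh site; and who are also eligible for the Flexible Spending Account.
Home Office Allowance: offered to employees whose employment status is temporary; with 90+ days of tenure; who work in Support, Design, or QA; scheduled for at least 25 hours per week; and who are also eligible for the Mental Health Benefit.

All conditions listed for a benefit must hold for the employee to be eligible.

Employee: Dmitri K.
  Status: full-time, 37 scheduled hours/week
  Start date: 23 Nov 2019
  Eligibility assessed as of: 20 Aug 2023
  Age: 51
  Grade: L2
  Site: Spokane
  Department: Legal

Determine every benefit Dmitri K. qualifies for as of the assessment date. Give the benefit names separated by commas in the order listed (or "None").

Service from 23 Nov 2019 to 20 Aug 2023: 1366 days.
Flexible Spending Account — status full-time ✓; service 1366 days ≥ 30 days ✓; site Spokane ✓; age 51 ≥ 25 ✓ → eligible.
Supplemental Life Insurance — status full-time ✓; service 1366 days ≥ 1 month (≈30 days) ✓; 37 hrs/wk ≥ 25 ✓; site Spokane ✗ (not Reno) → not eligible.
Mental Health Benefit — status full-time ✓; service 1366 days < 5 years (≈1825 days) ✗ → not eligible.
Childcare Subsidy — age 51 ≥ 18 ✓; site Spokane ✗ (not Hamburg) → not eligible.
Paid Sabbatical — status full-time ✓ (not excluded); age 51 ≥ 18 ✓; site Spokane ✗ (not Raleigh) → not eligible.
Home Office Allowance — status full-time ✗ (requires temporary) → not eligible.

Flexible Spending Account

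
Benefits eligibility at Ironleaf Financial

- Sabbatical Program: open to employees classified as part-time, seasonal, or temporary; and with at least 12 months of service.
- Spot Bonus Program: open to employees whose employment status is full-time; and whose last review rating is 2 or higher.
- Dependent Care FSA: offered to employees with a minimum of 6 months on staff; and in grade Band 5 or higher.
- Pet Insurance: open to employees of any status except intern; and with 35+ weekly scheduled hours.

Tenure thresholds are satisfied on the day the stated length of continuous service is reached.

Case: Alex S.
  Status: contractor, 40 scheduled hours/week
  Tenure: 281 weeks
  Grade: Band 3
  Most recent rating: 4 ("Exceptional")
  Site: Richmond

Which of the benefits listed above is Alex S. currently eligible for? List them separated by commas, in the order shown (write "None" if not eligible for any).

Pet Insurance

Sabbatical Program — status contractor ✗ (requires part-time, seasonal, or temporary) → not eligible.
Spot Bonus Program — status contractor ✗ (requires full-time) → not eligible.
Dependent Care FSA — service 281 weeks ≥ 6 months (≈180 days) ✓; grade Band 3 < Band 5 ✗ → not eligible.
Pet Insurance — status contractor ✓ (not excluded); 40 hrs/wk ≥ 35 ✓ → eligible.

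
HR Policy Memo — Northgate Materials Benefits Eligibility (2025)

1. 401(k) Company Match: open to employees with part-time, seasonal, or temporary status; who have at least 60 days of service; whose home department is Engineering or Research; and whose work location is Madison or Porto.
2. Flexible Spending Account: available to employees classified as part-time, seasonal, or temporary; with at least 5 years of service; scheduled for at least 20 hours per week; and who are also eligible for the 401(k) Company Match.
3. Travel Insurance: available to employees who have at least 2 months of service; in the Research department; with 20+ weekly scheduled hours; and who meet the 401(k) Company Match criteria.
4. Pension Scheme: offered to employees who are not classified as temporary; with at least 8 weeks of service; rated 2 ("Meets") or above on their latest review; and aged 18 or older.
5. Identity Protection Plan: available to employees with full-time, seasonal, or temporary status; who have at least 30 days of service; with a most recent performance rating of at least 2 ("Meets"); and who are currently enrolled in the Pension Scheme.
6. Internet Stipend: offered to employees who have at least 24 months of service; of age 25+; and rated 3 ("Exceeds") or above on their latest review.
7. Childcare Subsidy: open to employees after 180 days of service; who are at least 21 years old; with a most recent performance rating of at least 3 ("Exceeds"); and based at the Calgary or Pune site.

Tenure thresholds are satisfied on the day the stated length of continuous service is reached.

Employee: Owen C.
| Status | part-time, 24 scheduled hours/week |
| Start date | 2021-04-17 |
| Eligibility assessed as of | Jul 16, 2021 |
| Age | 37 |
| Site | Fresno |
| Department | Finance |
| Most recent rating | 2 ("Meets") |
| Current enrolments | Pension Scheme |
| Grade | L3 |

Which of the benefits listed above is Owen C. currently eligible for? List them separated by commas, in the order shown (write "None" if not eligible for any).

Pension Scheme

Service from 2021-04-17 to Jul 16, 2021: 90 days.
401(k) Company Match — status part-time ✓; service 90 days ≥ 60 days ✓; dept Finance ✗ → not eligible.
Flexible Spending Account — status part-time ✓; service 90 days < 5 years (≈1825 days) ✗ → not eligible.
Travel Insurance — service 90 days ≥ 2 months (≈60 days) ✓; dept Finance ✗ → not eligible.
Pension Scheme — status part-time ✓ (not excluded); service 90 days ≥ 8 weeks (≈56 days) ✓; rating 2 ≥ 2 ✓; age 37 ≥ 18 ✓ → eligible.
Identity Protection Plan — status part-time ✗ (requires full-time, seasonal, or temporary) → not eligible.
Internet Stipend — service 90 days < 24 months (≈720 days) ✗ → not eligible.
Childcare Subsidy — service 90 days < 180 days ✗ → not eligible.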